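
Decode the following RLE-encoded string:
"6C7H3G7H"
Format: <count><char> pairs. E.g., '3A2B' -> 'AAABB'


Expanding each <count><char> pair:
  6C -> 'CCCCCC'
  7H -> 'HHHHHHH'
  3G -> 'GGG'
  7H -> 'HHHHHHH'

Decoded = CCCCCCHHHHHHHGGGHHHHHHH


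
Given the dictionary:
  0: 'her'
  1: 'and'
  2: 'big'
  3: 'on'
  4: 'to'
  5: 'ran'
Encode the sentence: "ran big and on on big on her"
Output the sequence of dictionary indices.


Look up each word in the dictionary:
  'ran' -> 5
  'big' -> 2
  'and' -> 1
  'on' -> 3
  'on' -> 3
  'big' -> 2
  'on' -> 3
  'her' -> 0

Encoded: [5, 2, 1, 3, 3, 2, 3, 0]


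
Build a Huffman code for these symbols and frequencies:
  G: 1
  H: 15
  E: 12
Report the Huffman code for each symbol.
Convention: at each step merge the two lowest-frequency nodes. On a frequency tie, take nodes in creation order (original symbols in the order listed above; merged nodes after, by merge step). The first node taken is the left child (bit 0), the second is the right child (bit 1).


Huffman tree construction:
Step 1: Merge G(1) + E(12) = 13
Step 2: Merge (G+E)(13) + H(15) = 28
Read each symbol's code off the tree from the root (left child = 0, right child = 1).

Codes:
  G: 00 (length 2)
  H: 1 (length 1)
  E: 01 (length 2)
Average code length: 41/28 = 1.4643 bits/symbol


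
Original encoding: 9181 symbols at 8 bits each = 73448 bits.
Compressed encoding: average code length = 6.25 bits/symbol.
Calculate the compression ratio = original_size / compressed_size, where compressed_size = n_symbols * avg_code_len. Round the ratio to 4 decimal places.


original_size = n_symbols * orig_bits = 9181 * 8 = 73448 bits
compressed_size = n_symbols * avg_code_len = 9181 * 6.25 = 57381.25 bits
ratio = original_size / compressed_size = 73448 / 57381.25 = 1.28

Compression ratio = 1.28


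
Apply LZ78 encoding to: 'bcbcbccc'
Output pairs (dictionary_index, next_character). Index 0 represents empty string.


LZ78 encoding steps:
Dictionary: {0: ''}
Step 1: w='' (idx 0), next='b' -> output (0, 'b'), add 'b' as idx 1
Step 2: w='' (idx 0), next='c' -> output (0, 'c'), add 'c' as idx 2
Step 3: w='b' (idx 1), next='c' -> output (1, 'c'), add 'bc' as idx 3
Step 4: w='bc' (idx 3), next='c' -> output (3, 'c'), add 'bcc' as idx 4
Step 5: w='c' (idx 2), end of input -> output (2, '')


Encoded: [(0, 'b'), (0, 'c'), (1, 'c'), (3, 'c'), (2, '')]


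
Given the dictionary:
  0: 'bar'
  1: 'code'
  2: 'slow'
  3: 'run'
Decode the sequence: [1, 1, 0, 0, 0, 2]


Look up each index in the dictionary:
  1 -> 'code'
  1 -> 'code'
  0 -> 'bar'
  0 -> 'bar'
  0 -> 'bar'
  2 -> 'slow'

Decoded: "code code bar bar bar slow"


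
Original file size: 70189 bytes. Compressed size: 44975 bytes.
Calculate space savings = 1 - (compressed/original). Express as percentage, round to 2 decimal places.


ratio = compressed/original = 44975/70189 = 0.64077
savings = 1 - ratio = 1 - 0.64077 = 0.35923
as a percentage: 0.35923 * 100 = 35.92%

Space savings = 1 - 44975/70189 = 35.92%


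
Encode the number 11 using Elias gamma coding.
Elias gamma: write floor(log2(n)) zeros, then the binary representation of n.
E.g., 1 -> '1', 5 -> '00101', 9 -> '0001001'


num_bits = floor(log2(11)) + 1 = 4
leading_zeros = num_bits - 1 = 3
binary(11) = 1011

Elias gamma(11) = '000' + '1011' = 0001011 (7 bits)


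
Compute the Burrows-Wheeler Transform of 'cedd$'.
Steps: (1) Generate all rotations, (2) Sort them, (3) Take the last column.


Rotations (sorted):
  0: $cedd -> last char: d
  1: cedd$ -> last char: $
  2: d$ced -> last char: d
  3: dd$ce -> last char: e
  4: edd$c -> last char: c


BWT = d$dec


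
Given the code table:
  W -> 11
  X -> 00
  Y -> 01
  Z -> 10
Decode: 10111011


Decoding:
10 -> Z
11 -> W
10 -> Z
11 -> W


Result: ZWZW


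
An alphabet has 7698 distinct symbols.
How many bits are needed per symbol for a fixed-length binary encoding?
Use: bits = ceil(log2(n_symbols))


log2(7698) = 12.9103
Bracket: 2^12 = 4096 < 7698 <= 2^13 = 8192
So ceil(log2(7698)) = 13

bits = ceil(log2(7698)) = ceil(12.9103) = 13 bits


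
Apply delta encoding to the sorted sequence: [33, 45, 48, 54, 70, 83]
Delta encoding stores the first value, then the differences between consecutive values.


First value: 33
Deltas:
  45 - 33 = 12
  48 - 45 = 3
  54 - 48 = 6
  70 - 54 = 16
  83 - 70 = 13


Delta encoded: [33, 12, 3, 6, 16, 13]


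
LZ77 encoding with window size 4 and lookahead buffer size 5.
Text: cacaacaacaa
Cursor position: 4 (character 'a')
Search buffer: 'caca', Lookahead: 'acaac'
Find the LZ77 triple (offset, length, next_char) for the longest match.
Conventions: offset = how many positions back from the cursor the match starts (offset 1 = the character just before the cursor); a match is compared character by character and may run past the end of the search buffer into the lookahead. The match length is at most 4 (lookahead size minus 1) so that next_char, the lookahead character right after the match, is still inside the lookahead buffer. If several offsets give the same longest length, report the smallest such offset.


Try each offset into the search buffer:
  offset=1 (pos 3, char 'a'): match length 1
  offset=2 (pos 2, char 'c'): match length 0
  offset=3 (pos 1, char 'a'): match length 4
  offset=4 (pos 0, char 'c'): match length 0
Longest match has length 4 at offset 3.
next_char = character at position 4 + 4 = 8 -> 'c'

Best match: offset=3, length=4 (matching 'acaa' starting at position 1)
LZ77 triple: (3, 4, 'c')


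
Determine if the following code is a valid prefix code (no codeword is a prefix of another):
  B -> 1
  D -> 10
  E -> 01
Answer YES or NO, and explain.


Checking each pair (does one codeword prefix another?):
  B='1' vs D='10': prefix -- VIOLATION

NO -- this is NOT a valid prefix code. B (1) is a prefix of D (10).


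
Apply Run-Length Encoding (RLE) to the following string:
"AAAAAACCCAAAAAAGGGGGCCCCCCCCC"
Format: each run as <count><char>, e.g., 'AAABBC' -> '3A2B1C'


Scanning runs left to right:
  i=0: run of 'A' x 6 -> '6A'
  i=6: run of 'C' x 3 -> '3C'
  i=9: run of 'A' x 6 -> '6A'
  i=15: run of 'G' x 5 -> '5G'
  i=20: run of 'C' x 9 -> '9C'

RLE = 6A3C6A5G9C


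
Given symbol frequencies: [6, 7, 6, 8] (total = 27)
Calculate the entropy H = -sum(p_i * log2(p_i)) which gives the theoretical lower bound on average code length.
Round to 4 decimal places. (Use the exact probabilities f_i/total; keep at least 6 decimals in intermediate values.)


Per-symbol terms -p_i * log2(p_i) with p_i = f_i/27:
  p = 6/27 = 0.222222: log2(p) = -2.169925, -p*log2(p) = 0.482206
  p = 7/27 = 0.259259: log2(p) = -1.947533, -p*log2(p) = 0.504916
  p = 6/27 = 0.222222: log2(p) = -2.169925, -p*log2(p) = 0.482206
  p = 8/27 = 0.296296: log2(p) = -1.754888, -p*log2(p) = 0.519967
H = 0.482206 + 0.504916 + 0.482206 + 0.519967 = 1.989295

H = 1.9893 bits/symbol


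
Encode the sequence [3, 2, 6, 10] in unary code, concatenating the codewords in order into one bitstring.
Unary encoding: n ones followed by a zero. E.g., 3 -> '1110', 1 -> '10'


Encode each number as n ones followed by a terminating 0:
  3 -> 1110 (4 bits)
  2 -> 110 (3 bits)
  6 -> 1111110 (7 bits)
  10 -> 11111111110 (11 bits)
Total length = 4 + 3 + 7 + 11 = 25 bits.

Unary([3, 2, 6, 10]) = 1110110111111011111111110 (25 bits)


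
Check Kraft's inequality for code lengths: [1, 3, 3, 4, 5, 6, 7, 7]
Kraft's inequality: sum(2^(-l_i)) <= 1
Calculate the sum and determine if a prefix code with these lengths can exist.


Sum = 2^(-1) + 2^(-3) + 2^(-3) + 2^(-4) + 2^(-5) + 2^(-6) + 2^(-7) + 2^(-7)
    = 0.5 + 0.125 + 0.125 + 0.0625 + 0.03125 + 0.015625 + 0.0078125 + 0.0078125
    = 112/128 = 0.875
Since 0.875 <= 1, Kraft's inequality IS satisfied.
A prefix code with these lengths CAN exist.

Kraft sum = 0.875. Satisfied.


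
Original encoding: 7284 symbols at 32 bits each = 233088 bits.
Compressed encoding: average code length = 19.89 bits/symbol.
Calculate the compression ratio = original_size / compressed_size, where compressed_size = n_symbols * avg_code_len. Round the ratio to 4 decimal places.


original_size = n_symbols * orig_bits = 7284 * 32 = 233088 bits
compressed_size = n_symbols * avg_code_len = 7284 * 19.89 = 144878.76 bits
ratio = original_size / compressed_size = 233088 / 144878.76 = 1.6088

Compression ratio = 1.6088


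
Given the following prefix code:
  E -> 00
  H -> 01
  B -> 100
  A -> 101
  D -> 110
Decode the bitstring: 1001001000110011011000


Decoding step by step:
Bits 100 -> B
Bits 100 -> B
Bits 100 -> B
Bits 01 -> H
Bits 100 -> B
Bits 110 -> D
Bits 110 -> D
Bits 00 -> E


Decoded message: BBBHBDDE


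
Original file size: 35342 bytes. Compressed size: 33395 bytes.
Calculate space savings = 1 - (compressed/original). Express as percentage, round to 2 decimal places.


ratio = compressed/original = 33395/35342 = 0.94491
savings = 1 - ratio = 1 - 0.94491 = 0.05509
as a percentage: 0.05509 * 100 = 5.51%

Space savings = 1 - 33395/35342 = 5.51%


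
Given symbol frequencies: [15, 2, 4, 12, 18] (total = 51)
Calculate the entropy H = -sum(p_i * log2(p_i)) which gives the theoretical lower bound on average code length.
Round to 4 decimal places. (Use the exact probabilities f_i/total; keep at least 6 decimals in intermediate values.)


Per-symbol terms -p_i * log2(p_i) with p_i = f_i/51:
  p = 15/51 = 0.294118: log2(p) = -1.765535, -p*log2(p) = 0.519275
  p = 2/51 = 0.039216: log2(p) = -4.672425, -p*log2(p) = 0.183232
  p = 4/51 = 0.078431: log2(p) = -3.672425, -p*log2(p) = 0.288033
  p = 12/51 = 0.235294: log2(p) = -2.087463, -p*log2(p) = 0.491168
  p = 18/51 = 0.352941: log2(p) = -1.502500, -p*log2(p) = 0.530294
H = 0.519275 + 0.183232 + 0.288033 + 0.491168 + 0.530294 = 2.012002

H = 2.012 bits/symbol


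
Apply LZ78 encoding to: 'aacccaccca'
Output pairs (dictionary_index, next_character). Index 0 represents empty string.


LZ78 encoding steps:
Dictionary: {0: ''}
Step 1: w='' (idx 0), next='a' -> output (0, 'a'), add 'a' as idx 1
Step 2: w='a' (idx 1), next='c' -> output (1, 'c'), add 'ac' as idx 2
Step 3: w='' (idx 0), next='c' -> output (0, 'c'), add 'c' as idx 3
Step 4: w='c' (idx 3), next='a' -> output (3, 'a'), add 'ca' as idx 4
Step 5: w='c' (idx 3), next='c' -> output (3, 'c'), add 'cc' as idx 5
Step 6: w='ca' (idx 4), end of input -> output (4, '')


Encoded: [(0, 'a'), (1, 'c'), (0, 'c'), (3, 'a'), (3, 'c'), (4, '')]


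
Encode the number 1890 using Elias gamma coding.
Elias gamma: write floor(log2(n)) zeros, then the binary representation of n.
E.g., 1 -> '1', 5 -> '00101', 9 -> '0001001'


num_bits = floor(log2(1890)) + 1 = 11
leading_zeros = num_bits - 1 = 10
binary(1890) = 11101100010

Elias gamma(1890) = '0000000000' + '11101100010' = 000000000011101100010 (21 bits)


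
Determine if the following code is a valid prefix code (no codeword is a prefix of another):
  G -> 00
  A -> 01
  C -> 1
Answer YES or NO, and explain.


Checking each pair (does one codeword prefix another?):
  G='00' vs A='01': no prefix
  G='00' vs C='1': no prefix
  A='01' vs G='00': no prefix
  A='01' vs C='1': no prefix
  C='1' vs G='00': no prefix
  C='1' vs A='01': no prefix
No violation found over all pairs.

YES -- this is a valid prefix code. No codeword is a prefix of any other codeword.


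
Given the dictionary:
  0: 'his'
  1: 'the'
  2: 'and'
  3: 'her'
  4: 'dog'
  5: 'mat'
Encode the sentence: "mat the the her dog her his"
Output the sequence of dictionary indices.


Look up each word in the dictionary:
  'mat' -> 5
  'the' -> 1
  'the' -> 1
  'her' -> 3
  'dog' -> 4
  'her' -> 3
  'his' -> 0

Encoded: [5, 1, 1, 3, 4, 3, 0]


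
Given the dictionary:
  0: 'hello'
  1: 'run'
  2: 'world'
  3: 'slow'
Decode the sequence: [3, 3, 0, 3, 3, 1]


Look up each index in the dictionary:
  3 -> 'slow'
  3 -> 'slow'
  0 -> 'hello'
  3 -> 'slow'
  3 -> 'slow'
  1 -> 'run'

Decoded: "slow slow hello slow slow run"


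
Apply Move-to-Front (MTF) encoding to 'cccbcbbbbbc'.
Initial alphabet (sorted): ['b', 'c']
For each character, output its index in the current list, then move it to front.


MTF encoding:
'c': index 1 in ['b', 'c'] -> ['c', 'b']
'c': index 0 in ['c', 'b'] -> ['c', 'b']
'c': index 0 in ['c', 'b'] -> ['c', 'b']
'b': index 1 in ['c', 'b'] -> ['b', 'c']
'c': index 1 in ['b', 'c'] -> ['c', 'b']
'b': index 1 in ['c', 'b'] -> ['b', 'c']
'b': index 0 in ['b', 'c'] -> ['b', 'c']
'b': index 0 in ['b', 'c'] -> ['b', 'c']
'b': index 0 in ['b', 'c'] -> ['b', 'c']
'b': index 0 in ['b', 'c'] -> ['b', 'c']
'c': index 1 in ['b', 'c'] -> ['c', 'b']


Output: [1, 0, 0, 1, 1, 1, 0, 0, 0, 0, 1]


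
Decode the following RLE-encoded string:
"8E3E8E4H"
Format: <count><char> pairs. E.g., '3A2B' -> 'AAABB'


Expanding each <count><char> pair:
  8E -> 'EEEEEEEE'
  3E -> 'EEE'
  8E -> 'EEEEEEEE'
  4H -> 'HHHH'

Decoded = EEEEEEEEEEEEEEEEEEEHHHH


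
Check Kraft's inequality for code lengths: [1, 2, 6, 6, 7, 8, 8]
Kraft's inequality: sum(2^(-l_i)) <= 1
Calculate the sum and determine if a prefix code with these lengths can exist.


Sum = 2^(-1) + 2^(-2) + 2^(-6) + 2^(-6) + 2^(-7) + 2^(-8) + 2^(-8)
    = 0.5 + 0.25 + 0.015625 + 0.015625 + 0.0078125 + 0.00390625 + 0.00390625
    = 204/256 = 0.796875
Since 0.796875 <= 1, Kraft's inequality IS satisfied.
A prefix code with these lengths CAN exist.

Kraft sum = 0.796875. Satisfied.


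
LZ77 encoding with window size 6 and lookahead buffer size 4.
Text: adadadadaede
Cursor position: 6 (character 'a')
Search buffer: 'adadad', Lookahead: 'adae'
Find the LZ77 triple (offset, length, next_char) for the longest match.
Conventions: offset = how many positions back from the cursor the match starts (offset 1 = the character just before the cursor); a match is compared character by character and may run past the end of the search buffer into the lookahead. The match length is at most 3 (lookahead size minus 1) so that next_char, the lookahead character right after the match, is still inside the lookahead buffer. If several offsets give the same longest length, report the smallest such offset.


Try each offset into the search buffer:
  offset=1 (pos 5, char 'd'): match length 0
  offset=2 (pos 4, char 'a'): match length 3
  offset=3 (pos 3, char 'd'): match length 0
  offset=4 (pos 2, char 'a'): match length 3
  offset=5 (pos 1, char 'd'): match length 0
  offset=6 (pos 0, char 'a'): match length 3
Longest match has length 3, found at offsets 2, 4, 6; take the smallest, offset 2.
next_char = character at position 6 + 3 = 9 -> 'e'

Best match: offset=2, length=3 (matching 'ada' starting at position 4)
LZ77 triple: (2, 3, 'e')


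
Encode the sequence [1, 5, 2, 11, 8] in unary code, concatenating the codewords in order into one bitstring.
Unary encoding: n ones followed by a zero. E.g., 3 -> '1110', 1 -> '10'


Encode each number as n ones followed by a terminating 0:
  1 -> 10 (2 bits)
  5 -> 111110 (6 bits)
  2 -> 110 (3 bits)
  11 -> 111111111110 (12 bits)
  8 -> 111111110 (9 bits)
Total length = 2 + 6 + 3 + 12 + 9 = 32 bits.

Unary([1, 5, 2, 11, 8]) = 10111110110111111111110111111110 (32 bits)


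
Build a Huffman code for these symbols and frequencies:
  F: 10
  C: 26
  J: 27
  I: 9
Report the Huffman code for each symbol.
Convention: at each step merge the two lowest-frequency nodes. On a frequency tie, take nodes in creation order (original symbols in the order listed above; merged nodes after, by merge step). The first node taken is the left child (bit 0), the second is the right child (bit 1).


Huffman tree construction:
Step 1: Merge I(9) + F(10) = 19
Step 2: Merge (I+F)(19) + C(26) = 45
Step 3: Merge J(27) + ((I+F)+C)(45) = 72
Read each symbol's code off the tree from the root (left child = 0, right child = 1).

Codes:
  F: 101 (length 3)
  C: 11 (length 2)
  J: 0 (length 1)
  I: 100 (length 3)
Average code length: 136/72 = 1.8889 bits/symbol


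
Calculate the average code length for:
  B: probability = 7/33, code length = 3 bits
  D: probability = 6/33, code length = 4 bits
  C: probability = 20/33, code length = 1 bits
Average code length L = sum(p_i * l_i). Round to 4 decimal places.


Weighted contributions p_i * l_i:
  B: (7/33) * 3 = 21/33
  D: (6/33) * 4 = 24/33
  C: (20/33) * 1 = 20/33
Sum = (21 + 24 + 20)/33 = 65/33

L = 65/33 = 1.9697 bits/symbol


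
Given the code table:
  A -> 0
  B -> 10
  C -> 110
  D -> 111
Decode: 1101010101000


Decoding:
110 -> C
10 -> B
10 -> B
10 -> B
10 -> B
0 -> A
0 -> A


Result: CBBBBAA


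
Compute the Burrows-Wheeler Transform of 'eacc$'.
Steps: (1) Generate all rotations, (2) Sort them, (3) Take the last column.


Rotations (sorted):
  0: $eacc -> last char: c
  1: acc$e -> last char: e
  2: c$eac -> last char: c
  3: cc$ea -> last char: a
  4: eacc$ -> last char: $


BWT = ceca$


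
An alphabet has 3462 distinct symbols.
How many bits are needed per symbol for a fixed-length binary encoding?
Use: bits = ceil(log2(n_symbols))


log2(3462) = 11.7574
Bracket: 2^11 = 2048 < 3462 <= 2^12 = 4096
So ceil(log2(3462)) = 12

bits = ceil(log2(3462)) = ceil(11.7574) = 12 bits


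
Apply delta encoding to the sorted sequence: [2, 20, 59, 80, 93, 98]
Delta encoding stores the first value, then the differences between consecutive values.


First value: 2
Deltas:
  20 - 2 = 18
  59 - 20 = 39
  80 - 59 = 21
  93 - 80 = 13
  98 - 93 = 5


Delta encoded: [2, 18, 39, 21, 13, 5]


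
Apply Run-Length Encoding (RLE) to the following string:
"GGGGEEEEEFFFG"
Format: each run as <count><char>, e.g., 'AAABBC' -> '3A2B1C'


Scanning runs left to right:
  i=0: run of 'G' x 4 -> '4G'
  i=4: run of 'E' x 5 -> '5E'
  i=9: run of 'F' x 3 -> '3F'
  i=12: run of 'G' x 1 -> '1G'

RLE = 4G5E3F1G


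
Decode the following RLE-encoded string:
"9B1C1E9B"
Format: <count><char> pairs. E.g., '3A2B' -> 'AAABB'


Expanding each <count><char> pair:
  9B -> 'BBBBBBBBB'
  1C -> 'C'
  1E -> 'E'
  9B -> 'BBBBBBBBB'

Decoded = BBBBBBBBBCEBBBBBBBBB


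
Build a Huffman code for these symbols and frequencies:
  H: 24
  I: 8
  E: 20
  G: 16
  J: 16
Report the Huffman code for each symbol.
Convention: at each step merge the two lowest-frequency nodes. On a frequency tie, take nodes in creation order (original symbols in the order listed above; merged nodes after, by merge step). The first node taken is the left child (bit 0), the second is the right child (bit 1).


Huffman tree construction:
Step 1: Merge I(8) + G(16) = 24
Step 2: Merge J(16) + E(20) = 36
Step 3: Merge H(24) + (I+G)(24) = 48
Step 4: Merge (J+E)(36) + (H+(I+G))(48) = 84
Read each symbol's code off the tree from the root (left child = 0, right child = 1).

Codes:
  H: 10 (length 2)
  I: 110 (length 3)
  E: 01 (length 2)
  G: 111 (length 3)
  J: 00 (length 2)
Average code length: 192/84 = 2.2857 bits/symbol


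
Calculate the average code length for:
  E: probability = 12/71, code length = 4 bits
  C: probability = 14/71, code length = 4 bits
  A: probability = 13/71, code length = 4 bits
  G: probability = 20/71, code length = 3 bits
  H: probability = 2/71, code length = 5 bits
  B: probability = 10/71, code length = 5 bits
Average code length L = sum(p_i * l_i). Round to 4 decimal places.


Weighted contributions p_i * l_i:
  E: (12/71) * 4 = 48/71
  C: (14/71) * 4 = 56/71
  A: (13/71) * 4 = 52/71
  G: (20/71) * 3 = 60/71
  H: (2/71) * 5 = 10/71
  B: (10/71) * 5 = 50/71
Sum = (48 + 56 + 52 + 60 + 10 + 50)/71 = 276/71

L = 276/71 = 3.8873 bits/symbol


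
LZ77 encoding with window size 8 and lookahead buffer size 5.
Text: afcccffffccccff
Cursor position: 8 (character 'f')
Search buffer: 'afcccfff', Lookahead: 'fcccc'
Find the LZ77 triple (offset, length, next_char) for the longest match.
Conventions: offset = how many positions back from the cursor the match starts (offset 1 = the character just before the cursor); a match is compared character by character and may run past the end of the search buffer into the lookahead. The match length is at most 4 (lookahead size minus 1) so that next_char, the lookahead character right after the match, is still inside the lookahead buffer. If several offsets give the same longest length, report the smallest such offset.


Try each offset into the search buffer:
  offset=1 (pos 7, char 'f'): match length 1
  offset=2 (pos 6, char 'f'): match length 1
  offset=3 (pos 5, char 'f'): match length 1
  offset=4 (pos 4, char 'c'): match length 0
  offset=5 (pos 3, char 'c'): match length 0
  offset=6 (pos 2, char 'c'): match length 0
  offset=7 (pos 1, char 'f'): match length 4
  offset=8 (pos 0, char 'a'): match length 0
Longest match has length 4 at offset 7.
next_char = character at position 8 + 4 = 12 -> 'c'

Best match: offset=7, length=4 (matching 'fccc' starting at position 1)
LZ77 triple: (7, 4, 'c')


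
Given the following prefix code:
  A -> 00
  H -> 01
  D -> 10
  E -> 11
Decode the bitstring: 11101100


Decoding step by step:
Bits 11 -> E
Bits 10 -> D
Bits 11 -> E
Bits 00 -> A


Decoded message: EDEA


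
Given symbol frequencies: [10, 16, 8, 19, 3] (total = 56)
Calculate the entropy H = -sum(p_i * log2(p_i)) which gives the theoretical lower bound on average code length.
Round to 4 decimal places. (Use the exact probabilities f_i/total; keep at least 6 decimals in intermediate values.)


Per-symbol terms -p_i * log2(p_i) with p_i = f_i/56:
  p = 10/56 = 0.178571: log2(p) = -2.485427, -p*log2(p) = 0.443826
  p = 16/56 = 0.285714: log2(p) = -1.807355, -p*log2(p) = 0.516387
  p = 8/56 = 0.142857: log2(p) = -2.807355, -p*log2(p) = 0.401051
  p = 19/56 = 0.339286: log2(p) = -1.559427, -p*log2(p) = 0.529091
  p = 3/56 = 0.053571: log2(p) = -4.222392, -p*log2(p) = 0.226200
H = 0.443826 + 0.516387 + 0.401051 + 0.529091 + 0.226200 = 2.116555

H = 2.1166 bits/symbol


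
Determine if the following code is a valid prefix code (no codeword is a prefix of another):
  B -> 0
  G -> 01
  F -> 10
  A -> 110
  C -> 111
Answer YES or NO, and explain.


Checking each pair (does one codeword prefix another?):
  B='0' vs G='01': prefix -- VIOLATION

NO -- this is NOT a valid prefix code. B (0) is a prefix of G (01).


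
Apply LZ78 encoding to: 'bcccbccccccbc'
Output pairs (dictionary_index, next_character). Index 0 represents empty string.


LZ78 encoding steps:
Dictionary: {0: ''}
Step 1: w='' (idx 0), next='b' -> output (0, 'b'), add 'b' as idx 1
Step 2: w='' (idx 0), next='c' -> output (0, 'c'), add 'c' as idx 2
Step 3: w='c' (idx 2), next='c' -> output (2, 'c'), add 'cc' as idx 3
Step 4: w='b' (idx 1), next='c' -> output (1, 'c'), add 'bc' as idx 4
Step 5: w='cc' (idx 3), next='c' -> output (3, 'c'), add 'ccc' as idx 5
Step 6: w='cc' (idx 3), next='b' -> output (3, 'b'), add 'ccb' as idx 6
Step 7: w='c' (idx 2), end of input -> output (2, '')


Encoded: [(0, 'b'), (0, 'c'), (2, 'c'), (1, 'c'), (3, 'c'), (3, 'b'), (2, '')]


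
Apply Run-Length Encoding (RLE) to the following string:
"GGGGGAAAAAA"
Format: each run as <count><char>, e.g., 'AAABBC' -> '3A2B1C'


Scanning runs left to right:
  i=0: run of 'G' x 5 -> '5G'
  i=5: run of 'A' x 6 -> '6A'

RLE = 5G6A


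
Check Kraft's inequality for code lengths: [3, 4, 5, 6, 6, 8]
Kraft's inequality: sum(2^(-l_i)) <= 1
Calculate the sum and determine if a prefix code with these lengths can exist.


Sum = 2^(-3) + 2^(-4) + 2^(-5) + 2^(-6) + 2^(-6) + 2^(-8)
    = 0.125 + 0.0625 + 0.03125 + 0.015625 + 0.015625 + 0.00390625
    = 65/256 = 0.25390625
Since 0.25390625 <= 1, Kraft's inequality IS satisfied.
A prefix code with these lengths CAN exist.

Kraft sum = 0.25390625. Satisfied.


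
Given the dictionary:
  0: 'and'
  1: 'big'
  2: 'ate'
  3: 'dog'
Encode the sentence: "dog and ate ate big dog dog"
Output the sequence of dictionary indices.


Look up each word in the dictionary:
  'dog' -> 3
  'and' -> 0
  'ate' -> 2
  'ate' -> 2
  'big' -> 1
  'dog' -> 3
  'dog' -> 3

Encoded: [3, 0, 2, 2, 1, 3, 3]


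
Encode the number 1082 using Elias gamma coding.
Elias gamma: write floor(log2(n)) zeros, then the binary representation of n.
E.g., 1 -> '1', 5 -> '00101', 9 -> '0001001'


num_bits = floor(log2(1082)) + 1 = 11
leading_zeros = num_bits - 1 = 10
binary(1082) = 10000111010

Elias gamma(1082) = '0000000000' + '10000111010' = 000000000010000111010 (21 bits)


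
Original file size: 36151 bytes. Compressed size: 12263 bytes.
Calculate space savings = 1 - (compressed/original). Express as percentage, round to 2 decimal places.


ratio = compressed/original = 12263/36151 = 0.339216
savings = 1 - ratio = 1 - 0.339216 = 0.660784
as a percentage: 0.660784 * 100 = 66.08%

Space savings = 1 - 12263/36151 = 66.08%


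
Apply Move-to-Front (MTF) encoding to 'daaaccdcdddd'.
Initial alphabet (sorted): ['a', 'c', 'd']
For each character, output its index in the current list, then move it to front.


MTF encoding:
'd': index 2 in ['a', 'c', 'd'] -> ['d', 'a', 'c']
'a': index 1 in ['d', 'a', 'c'] -> ['a', 'd', 'c']
'a': index 0 in ['a', 'd', 'c'] -> ['a', 'd', 'c']
'a': index 0 in ['a', 'd', 'c'] -> ['a', 'd', 'c']
'c': index 2 in ['a', 'd', 'c'] -> ['c', 'a', 'd']
'c': index 0 in ['c', 'a', 'd'] -> ['c', 'a', 'd']
'd': index 2 in ['c', 'a', 'd'] -> ['d', 'c', 'a']
'c': index 1 in ['d', 'c', 'a'] -> ['c', 'd', 'a']
'd': index 1 in ['c', 'd', 'a'] -> ['d', 'c', 'a']
'd': index 0 in ['d', 'c', 'a'] -> ['d', 'c', 'a']
'd': index 0 in ['d', 'c', 'a'] -> ['d', 'c', 'a']
'd': index 0 in ['d', 'c', 'a'] -> ['d', 'c', 'a']


Output: [2, 1, 0, 0, 2, 0, 2, 1, 1, 0, 0, 0]


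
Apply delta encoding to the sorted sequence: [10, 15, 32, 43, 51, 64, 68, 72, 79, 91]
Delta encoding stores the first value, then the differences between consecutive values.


First value: 10
Deltas:
  15 - 10 = 5
  32 - 15 = 17
  43 - 32 = 11
  51 - 43 = 8
  64 - 51 = 13
  68 - 64 = 4
  72 - 68 = 4
  79 - 72 = 7
  91 - 79 = 12


Delta encoded: [10, 5, 17, 11, 8, 13, 4, 4, 7, 12]


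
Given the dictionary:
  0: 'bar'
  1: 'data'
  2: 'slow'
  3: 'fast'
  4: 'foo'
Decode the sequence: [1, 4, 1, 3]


Look up each index in the dictionary:
  1 -> 'data'
  4 -> 'foo'
  1 -> 'data'
  3 -> 'fast'

Decoded: "data foo data fast"


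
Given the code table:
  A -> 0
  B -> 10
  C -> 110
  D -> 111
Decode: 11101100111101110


Decoding:
111 -> D
0 -> A
110 -> C
0 -> A
111 -> D
10 -> B
111 -> D
0 -> A


Result: DACADBDA


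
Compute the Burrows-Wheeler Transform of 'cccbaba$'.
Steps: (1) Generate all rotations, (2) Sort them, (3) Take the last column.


Rotations (sorted):
  0: $cccbaba -> last char: a
  1: a$cccbab -> last char: b
  2: aba$cccb -> last char: b
  3: ba$cccba -> last char: a
  4: baba$ccc -> last char: c
  5: cbaba$cc -> last char: c
  6: ccbaba$c -> last char: c
  7: cccbaba$ -> last char: $


BWT = abbaccc$


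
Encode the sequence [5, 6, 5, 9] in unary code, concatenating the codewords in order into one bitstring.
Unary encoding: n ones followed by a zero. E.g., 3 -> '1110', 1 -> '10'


Encode each number as n ones followed by a terminating 0:
  5 -> 111110 (6 bits)
  6 -> 1111110 (7 bits)
  5 -> 111110 (6 bits)
  9 -> 1111111110 (10 bits)
Total length = 6 + 7 + 6 + 10 = 29 bits.

Unary([5, 6, 5, 9]) = 11111011111101111101111111110 (29 bits)


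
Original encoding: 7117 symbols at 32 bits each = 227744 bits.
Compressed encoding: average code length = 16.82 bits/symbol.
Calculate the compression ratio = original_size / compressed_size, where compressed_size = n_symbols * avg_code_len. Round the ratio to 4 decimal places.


original_size = n_symbols * orig_bits = 7117 * 32 = 227744 bits
compressed_size = n_symbols * avg_code_len = 7117 * 16.82 = 119707.94 bits
ratio = original_size / compressed_size = 227744 / 119707.94 = 1.9025

Compression ratio = 1.9025


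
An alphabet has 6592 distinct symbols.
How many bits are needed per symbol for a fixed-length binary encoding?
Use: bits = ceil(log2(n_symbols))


log2(6592) = 12.6865
Bracket: 2^12 = 4096 < 6592 <= 2^13 = 8192
So ceil(log2(6592)) = 13

bits = ceil(log2(6592)) = ceil(12.6865) = 13 bits


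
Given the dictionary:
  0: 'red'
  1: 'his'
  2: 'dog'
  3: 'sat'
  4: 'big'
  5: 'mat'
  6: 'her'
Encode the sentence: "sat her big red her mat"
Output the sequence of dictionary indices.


Look up each word in the dictionary:
  'sat' -> 3
  'her' -> 6
  'big' -> 4
  'red' -> 0
  'her' -> 6
  'mat' -> 5

Encoded: [3, 6, 4, 0, 6, 5]


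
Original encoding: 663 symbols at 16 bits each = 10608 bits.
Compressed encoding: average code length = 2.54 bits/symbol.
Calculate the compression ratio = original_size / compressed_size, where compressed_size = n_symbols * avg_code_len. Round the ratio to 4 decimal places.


original_size = n_symbols * orig_bits = 663 * 16 = 10608 bits
compressed_size = n_symbols * avg_code_len = 663 * 2.54 = 1684.02 bits
ratio = original_size / compressed_size = 10608 / 1684.02 = 6.2992

Compression ratio = 6.2992


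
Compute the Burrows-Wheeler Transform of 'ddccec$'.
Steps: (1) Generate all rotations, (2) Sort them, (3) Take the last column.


Rotations (sorted):
  0: $ddccec -> last char: c
  1: c$ddcce -> last char: e
  2: ccec$dd -> last char: d
  3: cec$ddc -> last char: c
  4: dccec$d -> last char: d
  5: ddccec$ -> last char: $
  6: ec$ddcc -> last char: c


BWT = cedcd$c


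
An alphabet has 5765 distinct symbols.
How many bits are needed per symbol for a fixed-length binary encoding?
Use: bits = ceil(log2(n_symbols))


log2(5765) = 12.4931
Bracket: 2^12 = 4096 < 5765 <= 2^13 = 8192
So ceil(log2(5765)) = 13

bits = ceil(log2(5765)) = ceil(12.4931) = 13 bits


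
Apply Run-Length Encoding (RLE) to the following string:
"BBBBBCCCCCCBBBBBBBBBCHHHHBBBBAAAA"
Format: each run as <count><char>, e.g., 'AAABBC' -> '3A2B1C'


Scanning runs left to right:
  i=0: run of 'B' x 5 -> '5B'
  i=5: run of 'C' x 6 -> '6C'
  i=11: run of 'B' x 9 -> '9B'
  i=20: run of 'C' x 1 -> '1C'
  i=21: run of 'H' x 4 -> '4H'
  i=25: run of 'B' x 4 -> '4B'
  i=29: run of 'A' x 4 -> '4A'

RLE = 5B6C9B1C4H4B4A


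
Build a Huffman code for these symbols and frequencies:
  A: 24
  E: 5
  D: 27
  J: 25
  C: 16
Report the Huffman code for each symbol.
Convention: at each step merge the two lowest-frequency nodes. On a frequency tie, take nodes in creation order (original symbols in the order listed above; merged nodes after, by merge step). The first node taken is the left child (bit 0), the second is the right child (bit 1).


Huffman tree construction:
Step 1: Merge E(5) + C(16) = 21
Step 2: Merge (E+C)(21) + A(24) = 45
Step 3: Merge J(25) + D(27) = 52
Step 4: Merge ((E+C)+A)(45) + (J+D)(52) = 97
Read each symbol's code off the tree from the root (left child = 0, right child = 1).

Codes:
  A: 01 (length 2)
  E: 000 (length 3)
  D: 11 (length 2)
  J: 10 (length 2)
  C: 001 (length 3)
Average code length: 215/97 = 2.2165 bits/symbol


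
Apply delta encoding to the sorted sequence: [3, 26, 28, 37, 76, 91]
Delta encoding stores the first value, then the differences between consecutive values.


First value: 3
Deltas:
  26 - 3 = 23
  28 - 26 = 2
  37 - 28 = 9
  76 - 37 = 39
  91 - 76 = 15


Delta encoded: [3, 23, 2, 9, 39, 15]


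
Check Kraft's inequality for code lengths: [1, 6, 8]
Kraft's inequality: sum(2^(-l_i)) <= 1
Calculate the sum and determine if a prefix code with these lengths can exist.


Sum = 2^(-1) + 2^(-6) + 2^(-8)
    = 0.5 + 0.015625 + 0.00390625
    = 133/256 = 0.51953125
Since 0.51953125 <= 1, Kraft's inequality IS satisfied.
A prefix code with these lengths CAN exist.

Kraft sum = 0.51953125. Satisfied.


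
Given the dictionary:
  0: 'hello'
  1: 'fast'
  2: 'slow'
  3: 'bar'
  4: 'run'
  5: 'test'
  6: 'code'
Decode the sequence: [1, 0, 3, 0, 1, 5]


Look up each index in the dictionary:
  1 -> 'fast'
  0 -> 'hello'
  3 -> 'bar'
  0 -> 'hello'
  1 -> 'fast'
  5 -> 'test'

Decoded: "fast hello bar hello fast test"


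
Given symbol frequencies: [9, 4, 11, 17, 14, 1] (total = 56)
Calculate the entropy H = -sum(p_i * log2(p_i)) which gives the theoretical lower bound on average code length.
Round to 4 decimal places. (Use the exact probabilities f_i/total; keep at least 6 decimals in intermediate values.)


Per-symbol terms -p_i * log2(p_i) with p_i = f_i/56:
  p = 9/56 = 0.160714: log2(p) = -2.637430, -p*log2(p) = 0.423873
  p = 4/56 = 0.071429: log2(p) = -3.807355, -p*log2(p) = 0.271954
  p = 11/56 = 0.196429: log2(p) = -2.347923, -p*log2(p) = 0.461199
  p = 17/56 = 0.303571: log2(p) = -1.719892, -p*log2(p) = 0.522110
  p = 14/56 = 0.250000: log2(p) = -2.000000, -p*log2(p) = 0.500000
  p = 1/56 = 0.017857: log2(p) = -5.807355, -p*log2(p) = 0.103703
H = 0.423873 + 0.271954 + 0.461199 + 0.522110 + 0.500000 + 0.103703 = 2.282839

H = 2.2828 bits/symbol


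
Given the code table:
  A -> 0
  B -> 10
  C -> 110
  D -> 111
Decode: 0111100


Decoding:
0 -> A
111 -> D
10 -> B
0 -> A


Result: ADBA


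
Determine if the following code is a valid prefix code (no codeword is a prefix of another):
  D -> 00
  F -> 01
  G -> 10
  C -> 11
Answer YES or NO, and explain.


Checking each pair (does one codeword prefix another?):
  D='00' vs F='01': no prefix
  D='00' vs G='10': no prefix
  D='00' vs C='11': no prefix
  F='01' vs D='00': no prefix
  F='01' vs G='10': no prefix
  F='01' vs C='11': no prefix
  G='10' vs D='00': no prefix
  G='10' vs F='01': no prefix
  G='10' vs C='11': no prefix
  C='11' vs D='00': no prefix
  C='11' vs F='01': no prefix
  C='11' vs G='10': no prefix
No violation found over all pairs.

YES -- this is a valid prefix code. No codeword is a prefix of any other codeword.


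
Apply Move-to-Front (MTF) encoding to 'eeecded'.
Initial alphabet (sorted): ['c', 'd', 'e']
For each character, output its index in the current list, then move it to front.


MTF encoding:
'e': index 2 in ['c', 'd', 'e'] -> ['e', 'c', 'd']
'e': index 0 in ['e', 'c', 'd'] -> ['e', 'c', 'd']
'e': index 0 in ['e', 'c', 'd'] -> ['e', 'c', 'd']
'c': index 1 in ['e', 'c', 'd'] -> ['c', 'e', 'd']
'd': index 2 in ['c', 'e', 'd'] -> ['d', 'c', 'e']
'e': index 2 in ['d', 'c', 'e'] -> ['e', 'd', 'c']
'd': index 1 in ['e', 'd', 'c'] -> ['d', 'e', 'c']


Output: [2, 0, 0, 1, 2, 2, 1]


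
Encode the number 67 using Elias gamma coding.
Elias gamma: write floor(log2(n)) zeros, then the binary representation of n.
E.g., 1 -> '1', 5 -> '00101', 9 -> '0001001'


num_bits = floor(log2(67)) + 1 = 7
leading_zeros = num_bits - 1 = 6
binary(67) = 1000011

Elias gamma(67) = '000000' + '1000011' = 0000001000011 (13 bits)


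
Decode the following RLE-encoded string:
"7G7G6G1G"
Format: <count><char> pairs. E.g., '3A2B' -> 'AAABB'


Expanding each <count><char> pair:
  7G -> 'GGGGGGG'
  7G -> 'GGGGGGG'
  6G -> 'GGGGGG'
  1G -> 'G'

Decoded = GGGGGGGGGGGGGGGGGGGGG


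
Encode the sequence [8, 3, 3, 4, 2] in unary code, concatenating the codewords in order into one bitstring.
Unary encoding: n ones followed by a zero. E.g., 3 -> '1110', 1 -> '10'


Encode each number as n ones followed by a terminating 0:
  8 -> 111111110 (9 bits)
  3 -> 1110 (4 bits)
  3 -> 1110 (4 bits)
  4 -> 11110 (5 bits)
  2 -> 110 (3 bits)
Total length = 9 + 4 + 4 + 5 + 3 = 25 bits.

Unary([8, 3, 3, 4, 2]) = 1111111101110111011110110 (25 bits)


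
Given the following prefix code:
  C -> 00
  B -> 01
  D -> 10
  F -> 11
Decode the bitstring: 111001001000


Decoding step by step:
Bits 11 -> F
Bits 10 -> D
Bits 01 -> B
Bits 00 -> C
Bits 10 -> D
Bits 00 -> C


Decoded message: FDBCDC


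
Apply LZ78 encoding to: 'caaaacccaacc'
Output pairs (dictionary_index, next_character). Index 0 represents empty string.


LZ78 encoding steps:
Dictionary: {0: ''}
Step 1: w='' (idx 0), next='c' -> output (0, 'c'), add 'c' as idx 1
Step 2: w='' (idx 0), next='a' -> output (0, 'a'), add 'a' as idx 2
Step 3: w='a' (idx 2), next='a' -> output (2, 'a'), add 'aa' as idx 3
Step 4: w='a' (idx 2), next='c' -> output (2, 'c'), add 'ac' as idx 4
Step 5: w='c' (idx 1), next='c' -> output (1, 'c'), add 'cc' as idx 5
Step 6: w='aa' (idx 3), next='c' -> output (3, 'c'), add 'aac' as idx 6
Step 7: w='c' (idx 1), end of input -> output (1, '')


Encoded: [(0, 'c'), (0, 'a'), (2, 'a'), (2, 'c'), (1, 'c'), (3, 'c'), (1, '')]


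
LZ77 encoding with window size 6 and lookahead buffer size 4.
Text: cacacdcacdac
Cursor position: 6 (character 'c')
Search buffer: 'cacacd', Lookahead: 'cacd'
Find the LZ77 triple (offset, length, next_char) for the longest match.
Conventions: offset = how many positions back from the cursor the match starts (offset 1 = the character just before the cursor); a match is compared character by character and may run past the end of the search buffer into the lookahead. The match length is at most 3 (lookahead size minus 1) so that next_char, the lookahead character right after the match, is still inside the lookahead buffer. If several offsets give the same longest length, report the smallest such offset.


Try each offset into the search buffer:
  offset=1 (pos 5, char 'd'): match length 0
  offset=2 (pos 4, char 'c'): match length 1
  offset=3 (pos 3, char 'a'): match length 0
  offset=4 (pos 2, char 'c'): match length 3
  offset=5 (pos 1, char 'a'): match length 0
  offset=6 (pos 0, char 'c'): match length 3
Longest match has length 3, found at offsets 4, 6; take the smallest, offset 4.
next_char = character at position 6 + 3 = 9 -> 'd'

Best match: offset=4, length=3 (matching 'cac' starting at position 2)
LZ77 triple: (4, 3, 'd')


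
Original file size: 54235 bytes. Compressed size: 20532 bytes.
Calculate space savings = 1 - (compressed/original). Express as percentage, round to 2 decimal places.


ratio = compressed/original = 20532/54235 = 0.378575
savings = 1 - ratio = 1 - 0.378575 = 0.621425
as a percentage: 0.621425 * 100 = 62.14%

Space savings = 1 - 20532/54235 = 62.14%


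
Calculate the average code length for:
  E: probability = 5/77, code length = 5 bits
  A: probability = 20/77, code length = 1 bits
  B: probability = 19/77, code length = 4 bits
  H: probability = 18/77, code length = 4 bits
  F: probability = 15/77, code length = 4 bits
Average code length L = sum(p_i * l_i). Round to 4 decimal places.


Weighted contributions p_i * l_i:
  E: (5/77) * 5 = 25/77
  A: (20/77) * 1 = 20/77
  B: (19/77) * 4 = 76/77
  H: (18/77) * 4 = 72/77
  F: (15/77) * 4 = 60/77
Sum = (25 + 20 + 76 + 72 + 60)/77 = 253/77

L = 253/77 = 3.2857 bits/symbol


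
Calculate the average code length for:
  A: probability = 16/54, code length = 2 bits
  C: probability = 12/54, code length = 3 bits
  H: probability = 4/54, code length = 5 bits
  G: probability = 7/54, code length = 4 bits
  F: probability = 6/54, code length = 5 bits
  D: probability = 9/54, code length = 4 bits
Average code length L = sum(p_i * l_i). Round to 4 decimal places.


Weighted contributions p_i * l_i:
  A: (16/54) * 2 = 32/54
  C: (12/54) * 3 = 36/54
  H: (4/54) * 5 = 20/54
  G: (7/54) * 4 = 28/54
  F: (6/54) * 5 = 30/54
  D: (9/54) * 4 = 36/54
Sum = (32 + 36 + 20 + 28 + 30 + 36)/54 = 182/54

L = 182/54 = 3.3704 bits/symbol


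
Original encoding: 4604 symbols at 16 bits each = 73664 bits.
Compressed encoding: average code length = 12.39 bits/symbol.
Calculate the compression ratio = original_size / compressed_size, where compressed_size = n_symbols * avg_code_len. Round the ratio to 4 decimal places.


original_size = n_symbols * orig_bits = 4604 * 16 = 73664 bits
compressed_size = n_symbols * avg_code_len = 4604 * 12.39 = 57043.56 bits
ratio = original_size / compressed_size = 73664 / 57043.56 = 1.2914

Compression ratio = 1.2914


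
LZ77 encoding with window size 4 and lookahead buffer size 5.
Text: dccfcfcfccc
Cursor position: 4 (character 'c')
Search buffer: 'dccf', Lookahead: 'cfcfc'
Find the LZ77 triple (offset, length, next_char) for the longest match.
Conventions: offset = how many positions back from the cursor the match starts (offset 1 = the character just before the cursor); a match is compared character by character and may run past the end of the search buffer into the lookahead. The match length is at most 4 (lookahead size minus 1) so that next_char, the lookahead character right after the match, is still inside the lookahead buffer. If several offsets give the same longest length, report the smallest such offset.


Try each offset into the search buffer:
  offset=1 (pos 3, char 'f'): match length 0
  offset=2 (pos 2, char 'c'): match length 4
  offset=3 (pos 1, char 'c'): match length 1
  offset=4 (pos 0, char 'd'): match length 0
Longest match has length 4 at offset 2.
next_char = character at position 4 + 4 = 8 -> 'c'

Best match: offset=2, length=4 (matching 'cfcf' starting at position 2)
LZ77 triple: (2, 4, 'c')
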